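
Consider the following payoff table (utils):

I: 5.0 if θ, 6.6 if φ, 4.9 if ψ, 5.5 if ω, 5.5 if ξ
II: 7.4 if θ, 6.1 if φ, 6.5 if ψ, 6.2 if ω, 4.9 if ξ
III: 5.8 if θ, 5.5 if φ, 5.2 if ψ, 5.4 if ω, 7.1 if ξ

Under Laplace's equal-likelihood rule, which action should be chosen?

Row averages: I=5.5, II=6.22, III=5.8
Highest average = 6.22 → II.

II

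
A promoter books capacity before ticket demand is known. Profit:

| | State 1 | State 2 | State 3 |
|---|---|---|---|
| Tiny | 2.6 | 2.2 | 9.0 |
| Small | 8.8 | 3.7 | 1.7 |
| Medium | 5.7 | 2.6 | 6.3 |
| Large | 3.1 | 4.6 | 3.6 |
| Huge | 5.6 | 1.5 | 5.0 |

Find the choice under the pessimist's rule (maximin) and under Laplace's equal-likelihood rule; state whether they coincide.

maximin → Large; laplace → Medium (disagree)

Row minima: Tiny=2.2, Small=1.7, Medium=2.6, Large=3.1, Huge=1.5
Best worst-case = 3.1 → Large.
Row averages: Tiny=4.6, Small=71/15, Medium=73/15, Large=113/30, Huge=121/30
Highest average = 73/15 → Medium.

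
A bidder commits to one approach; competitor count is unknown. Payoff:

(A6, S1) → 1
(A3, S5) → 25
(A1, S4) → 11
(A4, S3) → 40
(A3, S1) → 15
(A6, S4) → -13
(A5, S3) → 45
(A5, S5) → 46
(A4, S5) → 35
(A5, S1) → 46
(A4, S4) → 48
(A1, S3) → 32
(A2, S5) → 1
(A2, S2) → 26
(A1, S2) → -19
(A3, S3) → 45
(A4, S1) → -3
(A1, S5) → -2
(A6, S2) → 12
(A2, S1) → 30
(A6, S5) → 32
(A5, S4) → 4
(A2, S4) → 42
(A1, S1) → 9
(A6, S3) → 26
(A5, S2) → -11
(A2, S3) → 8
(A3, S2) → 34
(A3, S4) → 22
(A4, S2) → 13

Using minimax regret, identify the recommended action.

A3

Column bests: S1=46, S2=34, S3=45, S4=48, S5=46.
A1 regrets: 37, 53, 13, 37, 48 → max 53
A2 regrets: 16, 8, 37, 6, 45 → max 45
A3 regrets: 31, 0, 0, 26, 21 → max 31
A4 regrets: 49, 21, 5, 0, 11 → max 49
A5 regrets: 0, 45, 0, 44, 0 → max 45
A6 regrets: 45, 22, 19, 61, 14 → max 61
Smallest max regret = 31 → A3.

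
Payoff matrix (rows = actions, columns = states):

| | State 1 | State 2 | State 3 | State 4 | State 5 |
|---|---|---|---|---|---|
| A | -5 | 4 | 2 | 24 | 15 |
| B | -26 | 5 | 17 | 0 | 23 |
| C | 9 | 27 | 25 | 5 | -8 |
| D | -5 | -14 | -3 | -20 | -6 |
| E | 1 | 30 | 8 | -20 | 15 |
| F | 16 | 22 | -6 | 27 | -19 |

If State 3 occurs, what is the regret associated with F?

Best payoff under State 3 is 25.
Regret = 25 − (-6) = 31.

31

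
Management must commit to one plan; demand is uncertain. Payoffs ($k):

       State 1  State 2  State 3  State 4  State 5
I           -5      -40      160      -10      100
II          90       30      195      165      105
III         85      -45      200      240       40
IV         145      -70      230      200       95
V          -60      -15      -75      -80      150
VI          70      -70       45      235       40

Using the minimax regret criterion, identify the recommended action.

II

Column bests: State 1=145, State 2=30, State 3=230, State 4=240, State 5=150.
I regrets: 150, 70, 70, 250, 50 → max 250
II regrets: 55, 0, 35, 75, 45 → max 75
III regrets: 60, 75, 30, 0, 110 → max 110
IV regrets: 0, 100, 0, 40, 55 → max 100
V regrets: 205, 45, 305, 320, 0 → max 320
VI regrets: 75, 100, 185, 5, 110 → max 185
Smallest max regret = 75 → II.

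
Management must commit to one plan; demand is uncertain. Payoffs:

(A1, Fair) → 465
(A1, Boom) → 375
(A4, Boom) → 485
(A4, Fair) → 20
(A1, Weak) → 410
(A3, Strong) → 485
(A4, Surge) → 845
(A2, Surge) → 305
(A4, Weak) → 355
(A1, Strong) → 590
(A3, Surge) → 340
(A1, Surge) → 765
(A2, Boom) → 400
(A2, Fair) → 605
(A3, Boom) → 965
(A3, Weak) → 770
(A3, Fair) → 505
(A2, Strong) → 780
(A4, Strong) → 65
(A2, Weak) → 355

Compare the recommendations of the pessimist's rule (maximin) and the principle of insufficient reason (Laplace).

Row minima: A1=375, A2=305, A3=340, A4=20
Best worst-case = 375 → A1.
Row averages: A1=521, A2=489, A3=613, A4=354
Highest average = 613 → A3.

maximin → A1; laplace → A3 (disagree)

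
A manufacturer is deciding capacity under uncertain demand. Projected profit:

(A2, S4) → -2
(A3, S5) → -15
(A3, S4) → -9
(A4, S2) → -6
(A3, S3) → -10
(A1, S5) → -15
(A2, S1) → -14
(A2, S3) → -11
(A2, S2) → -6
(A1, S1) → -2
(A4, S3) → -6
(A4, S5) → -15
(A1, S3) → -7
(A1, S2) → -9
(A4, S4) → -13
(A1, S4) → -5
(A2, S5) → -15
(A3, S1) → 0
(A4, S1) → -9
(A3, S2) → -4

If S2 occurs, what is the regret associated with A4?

Best payoff under S2 is -4.
Regret = -4 − (-6) = 2.

2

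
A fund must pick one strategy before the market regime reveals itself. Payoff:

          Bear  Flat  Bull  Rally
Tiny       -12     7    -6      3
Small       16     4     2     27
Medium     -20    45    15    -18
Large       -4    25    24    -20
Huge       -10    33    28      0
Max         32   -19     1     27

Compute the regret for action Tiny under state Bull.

Best payoff under Bull is 28.
Regret = 28 − (-6) = 34.

34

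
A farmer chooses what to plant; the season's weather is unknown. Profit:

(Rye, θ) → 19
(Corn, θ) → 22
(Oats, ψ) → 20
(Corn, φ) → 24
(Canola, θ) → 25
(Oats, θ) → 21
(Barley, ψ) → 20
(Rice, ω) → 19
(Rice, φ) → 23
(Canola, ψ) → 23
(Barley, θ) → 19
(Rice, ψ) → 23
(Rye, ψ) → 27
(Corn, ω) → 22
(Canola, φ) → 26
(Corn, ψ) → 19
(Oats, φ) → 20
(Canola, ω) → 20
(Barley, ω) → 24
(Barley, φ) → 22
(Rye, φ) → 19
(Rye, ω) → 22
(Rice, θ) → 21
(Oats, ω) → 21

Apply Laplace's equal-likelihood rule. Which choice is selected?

Row averages: Oats=20.5, Canola=23.5, Rye=21.75, Barley=21.25, Corn=21.75, Rice=21.5
Highest average = 23.5 → Canola.

Canola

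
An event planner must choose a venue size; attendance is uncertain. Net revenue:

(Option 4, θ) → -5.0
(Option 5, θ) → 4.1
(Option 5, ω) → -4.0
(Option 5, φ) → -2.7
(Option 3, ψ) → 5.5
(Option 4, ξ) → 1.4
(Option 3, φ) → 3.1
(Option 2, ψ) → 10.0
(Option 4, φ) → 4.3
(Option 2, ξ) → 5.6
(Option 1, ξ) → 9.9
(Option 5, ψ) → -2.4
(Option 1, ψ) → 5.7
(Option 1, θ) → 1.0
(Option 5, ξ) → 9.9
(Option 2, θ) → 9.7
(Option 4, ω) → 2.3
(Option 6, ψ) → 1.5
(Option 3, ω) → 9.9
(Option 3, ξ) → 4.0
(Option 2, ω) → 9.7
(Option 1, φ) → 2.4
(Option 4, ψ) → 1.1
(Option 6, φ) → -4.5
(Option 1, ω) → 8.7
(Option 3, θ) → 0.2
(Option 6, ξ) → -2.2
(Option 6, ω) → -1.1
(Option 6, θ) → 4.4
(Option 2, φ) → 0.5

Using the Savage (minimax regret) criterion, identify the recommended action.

Column bests: θ=9.7, φ=4.3, ψ=10.0, ω=9.9, ξ=9.9.
Option 1 regrets: 8.7, 1.9, 4.3, 1.2, 0.0 → max 8.7
Option 2 regrets: 0.0, 3.8, 0.0, 0.2, 4.3 → max 4.3
Option 3 regrets: 9.5, 1.2, 4.5, 0.0, 5.9 → max 9.5
Option 4 regrets: 14.7, 0.0, 8.9, 7.6, 8.5 → max 14.7
Option 5 regrets: 5.6, 7.0, 12.4, 13.9, 0.0 → max 13.9
Option 6 regrets: 5.3, 8.8, 8.5, 11.0, 12.1 → max 12.1
Smallest max regret = 4.3 → Option 2.

Option 2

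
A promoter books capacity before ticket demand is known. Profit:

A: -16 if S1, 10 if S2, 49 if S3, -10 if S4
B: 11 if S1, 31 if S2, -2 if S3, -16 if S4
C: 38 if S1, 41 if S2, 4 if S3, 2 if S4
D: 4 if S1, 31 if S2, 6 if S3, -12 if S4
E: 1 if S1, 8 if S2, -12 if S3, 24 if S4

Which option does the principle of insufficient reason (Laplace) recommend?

Row averages: A=8.25, B=6, C=21.25, D=7.25, E=5.25
Highest average = 21.25 → C.

C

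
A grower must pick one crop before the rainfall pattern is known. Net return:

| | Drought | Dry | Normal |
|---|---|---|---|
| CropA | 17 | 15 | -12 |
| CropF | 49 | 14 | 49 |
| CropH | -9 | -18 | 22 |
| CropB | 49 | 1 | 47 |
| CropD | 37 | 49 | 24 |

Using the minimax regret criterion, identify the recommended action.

Column bests: Drought=49, Dry=49, Normal=49.
CropA regrets: 32, 34, 61 → max 61
CropF regrets: 0, 35, 0 → max 35
CropH regrets: 58, 67, 27 → max 67
CropB regrets: 0, 48, 2 → max 48
CropD regrets: 12, 0, 25 → max 25
Smallest max regret = 25 → CropD.

CropD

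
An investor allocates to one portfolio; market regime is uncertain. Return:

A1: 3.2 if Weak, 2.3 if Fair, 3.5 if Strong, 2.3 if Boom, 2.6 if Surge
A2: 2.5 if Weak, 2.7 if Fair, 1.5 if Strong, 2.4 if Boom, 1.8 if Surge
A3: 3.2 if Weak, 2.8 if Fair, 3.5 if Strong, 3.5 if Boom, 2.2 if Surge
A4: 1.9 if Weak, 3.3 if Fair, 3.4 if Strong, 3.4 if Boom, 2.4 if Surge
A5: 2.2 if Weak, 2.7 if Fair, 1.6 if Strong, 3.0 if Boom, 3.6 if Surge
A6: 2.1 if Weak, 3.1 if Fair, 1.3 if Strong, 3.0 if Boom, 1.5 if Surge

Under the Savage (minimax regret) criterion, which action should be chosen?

A1

Column bests: Weak=3.2, Fair=3.3, Strong=3.5, Boom=3.5, Surge=3.6.
A1 regrets: 0.0, 1.0, 0.0, 1.2, 1.0 → max 1.2
A2 regrets: 0.7, 0.6, 2.0, 1.1, 1.8 → max 2.0
A3 regrets: 0.0, 0.5, 0.0, 0.0, 1.4 → max 1.4
A4 regrets: 1.3, 0.0, 0.1, 0.1, 1.2 → max 1.3
A5 regrets: 1.0, 0.6, 1.9, 0.5, 0.0 → max 1.9
A6 regrets: 1.1, 0.2, 2.2, 0.5, 2.1 → max 2.2
Smallest max regret = 1.2 → A1.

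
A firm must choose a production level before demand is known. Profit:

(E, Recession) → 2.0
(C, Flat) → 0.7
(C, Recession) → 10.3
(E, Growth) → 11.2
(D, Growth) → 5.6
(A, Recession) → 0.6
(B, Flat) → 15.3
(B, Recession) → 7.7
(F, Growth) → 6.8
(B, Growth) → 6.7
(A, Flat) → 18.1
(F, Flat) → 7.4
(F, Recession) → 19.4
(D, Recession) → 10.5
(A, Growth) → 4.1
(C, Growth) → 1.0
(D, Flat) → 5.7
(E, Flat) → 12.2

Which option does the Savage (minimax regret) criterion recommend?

F

Column bests: Recession=19.4, Flat=18.1, Growth=11.2.
A regrets: 18.8, 0.0, 7.1 → max 18.8
B regrets: 11.7, 2.8, 4.5 → max 11.7
C regrets: 9.1, 17.4, 10.2 → max 17.4
D regrets: 8.9, 12.4, 5.6 → max 12.4
E regrets: 17.4, 5.9, 0.0 → max 17.4
F regrets: 0.0, 10.7, 4.4 → max 10.7
Smallest max regret = 10.7 → F.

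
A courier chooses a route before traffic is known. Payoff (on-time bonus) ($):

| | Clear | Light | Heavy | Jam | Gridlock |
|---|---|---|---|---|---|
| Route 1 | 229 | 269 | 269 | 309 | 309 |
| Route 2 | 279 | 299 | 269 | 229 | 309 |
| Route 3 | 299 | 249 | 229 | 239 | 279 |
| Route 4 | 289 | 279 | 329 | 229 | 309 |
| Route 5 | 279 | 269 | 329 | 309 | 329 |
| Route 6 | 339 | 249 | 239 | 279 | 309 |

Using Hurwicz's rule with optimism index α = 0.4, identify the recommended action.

Route 1: 0.4·309 + 0.6·229 = 261
Route 2: 0.4·309 + 0.6·229 = 261
Route 3: 0.4·299 + 0.6·229 = 257
Route 4: 0.4·329 + 0.6·229 = 269
Route 5: 0.4·329 + 0.6·269 = 293
Route 6: 0.4·339 + 0.6·239 = 279
Highest Hurwicz score = 293 → Route 5.

Route 5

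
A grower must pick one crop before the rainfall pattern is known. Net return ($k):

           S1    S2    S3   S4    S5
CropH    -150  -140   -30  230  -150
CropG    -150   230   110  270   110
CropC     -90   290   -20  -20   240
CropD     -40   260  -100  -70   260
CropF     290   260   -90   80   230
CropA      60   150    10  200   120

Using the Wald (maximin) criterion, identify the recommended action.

CropA

Row minima: CropH=-150, CropG=-150, CropC=-90, CropD=-100, CropF=-90, CropA=10
Best worst-case = 10 → CropA.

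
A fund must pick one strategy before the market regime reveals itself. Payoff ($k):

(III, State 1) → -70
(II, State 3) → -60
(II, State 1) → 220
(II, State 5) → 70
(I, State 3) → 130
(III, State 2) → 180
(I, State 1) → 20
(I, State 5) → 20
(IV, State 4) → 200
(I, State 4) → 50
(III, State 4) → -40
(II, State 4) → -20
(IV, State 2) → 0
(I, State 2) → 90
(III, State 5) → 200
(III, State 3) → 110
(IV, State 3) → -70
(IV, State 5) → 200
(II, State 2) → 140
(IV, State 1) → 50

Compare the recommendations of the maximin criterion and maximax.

Row minima: I=20, II=-60, III=-70, IV=-70
Best worst-case = 20 → I.
Row maxima: I=130, II=220, III=200, IV=200
Best best-case = 220 → II.

maximin → I; maximax → II (disagree)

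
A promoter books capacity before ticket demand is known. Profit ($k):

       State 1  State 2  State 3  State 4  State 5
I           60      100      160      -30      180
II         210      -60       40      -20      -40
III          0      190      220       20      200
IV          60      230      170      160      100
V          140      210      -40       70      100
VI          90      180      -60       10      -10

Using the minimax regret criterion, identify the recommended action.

Column bests: State 1=210, State 2=230, State 3=220, State 4=160, State 5=200.
I regrets: 150, 130, 60, 190, 20 → max 190
II regrets: 0, 290, 180, 180, 240 → max 290
III regrets: 210, 40, 0, 140, 0 → max 210
IV regrets: 150, 0, 50, 0, 100 → max 150
V regrets: 70, 20, 260, 90, 100 → max 260
VI regrets: 120, 50, 280, 150, 210 → max 280
Smallest max regret = 150 → IV.

IV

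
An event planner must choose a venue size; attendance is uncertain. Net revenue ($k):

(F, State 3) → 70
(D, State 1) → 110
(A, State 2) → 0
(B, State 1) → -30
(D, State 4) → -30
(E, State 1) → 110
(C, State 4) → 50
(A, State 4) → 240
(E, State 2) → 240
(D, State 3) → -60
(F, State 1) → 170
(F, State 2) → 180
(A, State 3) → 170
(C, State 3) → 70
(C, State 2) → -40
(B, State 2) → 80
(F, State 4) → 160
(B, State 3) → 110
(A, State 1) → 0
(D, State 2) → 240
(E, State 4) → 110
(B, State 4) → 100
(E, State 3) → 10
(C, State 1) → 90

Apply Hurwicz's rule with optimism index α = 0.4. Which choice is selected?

A: 0.4·240 + 0.6·0 = 96
B: 0.4·110 + 0.6·(-30) = 26
C: 0.4·90 + 0.6·(-40) = 12
D: 0.4·240 + 0.6·(-60) = 60
E: 0.4·240 + 0.6·10 = 102
F: 0.4·180 + 0.6·70 = 114
Highest Hurwicz score = 114 → F.

F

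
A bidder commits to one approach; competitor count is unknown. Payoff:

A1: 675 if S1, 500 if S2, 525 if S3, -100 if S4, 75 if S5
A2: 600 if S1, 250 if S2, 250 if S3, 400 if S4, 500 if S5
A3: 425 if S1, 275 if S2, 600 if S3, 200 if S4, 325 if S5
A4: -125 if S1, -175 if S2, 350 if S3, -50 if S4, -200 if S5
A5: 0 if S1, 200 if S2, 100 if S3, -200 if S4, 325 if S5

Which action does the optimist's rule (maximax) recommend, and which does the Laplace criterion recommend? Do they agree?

maximax → A1; laplace → A2 (disagree)

Row maxima: A1=675, A2=600, A3=600, A4=350, A5=325
Best best-case = 675 → A1.
Row averages: A1=335, A2=400, A3=365, A4=-40, A5=85
Highest average = 400 → A2.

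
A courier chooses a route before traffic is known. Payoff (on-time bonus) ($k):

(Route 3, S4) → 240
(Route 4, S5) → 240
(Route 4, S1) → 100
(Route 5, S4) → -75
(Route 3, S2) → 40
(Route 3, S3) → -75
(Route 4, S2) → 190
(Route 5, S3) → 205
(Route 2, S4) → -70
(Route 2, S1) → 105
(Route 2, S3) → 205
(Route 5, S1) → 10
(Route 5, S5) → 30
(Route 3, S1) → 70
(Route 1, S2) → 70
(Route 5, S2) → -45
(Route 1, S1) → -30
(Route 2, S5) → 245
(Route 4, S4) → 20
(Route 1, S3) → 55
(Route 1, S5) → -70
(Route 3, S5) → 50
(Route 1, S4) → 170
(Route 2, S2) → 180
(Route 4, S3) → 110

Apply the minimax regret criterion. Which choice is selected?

Route 4

Column bests: S1=105, S2=190, S3=205, S4=240, S5=245.
Route 1 regrets: 135, 120, 150, 70, 315 → max 315
Route 2 regrets: 0, 10, 0, 310, 0 → max 310
Route 3 regrets: 35, 150, 280, 0, 195 → max 280
Route 4 regrets: 5, 0, 95, 220, 5 → max 220
Route 5 regrets: 95, 235, 0, 315, 215 → max 315
Smallest max regret = 220 → Route 4.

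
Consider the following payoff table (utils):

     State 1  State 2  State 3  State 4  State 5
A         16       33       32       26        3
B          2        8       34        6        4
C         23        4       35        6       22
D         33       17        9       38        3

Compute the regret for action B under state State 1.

31

Best payoff under State 1 is 33.
Regret = 33 − 2 = 31.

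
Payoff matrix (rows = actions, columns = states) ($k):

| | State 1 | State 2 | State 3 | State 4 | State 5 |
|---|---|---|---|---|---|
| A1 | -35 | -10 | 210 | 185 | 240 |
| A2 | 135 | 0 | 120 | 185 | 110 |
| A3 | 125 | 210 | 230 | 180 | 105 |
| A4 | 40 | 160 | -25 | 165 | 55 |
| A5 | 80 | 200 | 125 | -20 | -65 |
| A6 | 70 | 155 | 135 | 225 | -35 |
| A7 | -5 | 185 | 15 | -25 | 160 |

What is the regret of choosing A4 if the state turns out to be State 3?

255

Best payoff under State 3 is 230.
Regret = 230 − (-25) = 255.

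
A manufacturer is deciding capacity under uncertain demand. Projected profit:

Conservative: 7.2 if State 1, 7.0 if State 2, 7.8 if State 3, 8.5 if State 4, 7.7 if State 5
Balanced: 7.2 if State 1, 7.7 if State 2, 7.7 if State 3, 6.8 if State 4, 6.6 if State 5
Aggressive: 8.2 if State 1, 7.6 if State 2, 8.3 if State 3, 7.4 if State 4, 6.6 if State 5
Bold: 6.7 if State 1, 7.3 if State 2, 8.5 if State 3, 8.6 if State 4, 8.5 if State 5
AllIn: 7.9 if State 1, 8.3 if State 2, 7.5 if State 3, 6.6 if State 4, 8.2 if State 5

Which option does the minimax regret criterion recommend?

Conservative

Column bests: State 1=8.2, State 2=8.3, State 3=8.5, State 4=8.6, State 5=8.5.
Conservative regrets: 1.0, 1.3, 0.7, 0.1, 0.8 → max 1.3
Balanced regrets: 1.0, 0.6, 0.8, 1.8, 1.9 → max 1.9
Aggressive regrets: 0.0, 0.7, 0.2, 1.2, 1.9 → max 1.9
Bold regrets: 1.5, 1.0, 0.0, 0.0, 0.0 → max 1.5
AllIn regrets: 0.3, 0.0, 1.0, 2.0, 0.3 → max 2.0
Smallest max regret = 1.3 → Conservative.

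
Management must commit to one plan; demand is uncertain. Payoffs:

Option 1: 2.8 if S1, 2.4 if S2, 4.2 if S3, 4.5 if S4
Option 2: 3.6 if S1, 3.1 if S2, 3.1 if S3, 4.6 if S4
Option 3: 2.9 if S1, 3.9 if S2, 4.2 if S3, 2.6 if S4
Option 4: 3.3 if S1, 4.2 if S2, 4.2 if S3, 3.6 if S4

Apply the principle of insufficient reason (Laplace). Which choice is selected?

Option 4

Row averages: Option 1=3.475, Option 2=3.6, Option 3=3.4, Option 4=3.825
Highest average = 3.825 → Option 4.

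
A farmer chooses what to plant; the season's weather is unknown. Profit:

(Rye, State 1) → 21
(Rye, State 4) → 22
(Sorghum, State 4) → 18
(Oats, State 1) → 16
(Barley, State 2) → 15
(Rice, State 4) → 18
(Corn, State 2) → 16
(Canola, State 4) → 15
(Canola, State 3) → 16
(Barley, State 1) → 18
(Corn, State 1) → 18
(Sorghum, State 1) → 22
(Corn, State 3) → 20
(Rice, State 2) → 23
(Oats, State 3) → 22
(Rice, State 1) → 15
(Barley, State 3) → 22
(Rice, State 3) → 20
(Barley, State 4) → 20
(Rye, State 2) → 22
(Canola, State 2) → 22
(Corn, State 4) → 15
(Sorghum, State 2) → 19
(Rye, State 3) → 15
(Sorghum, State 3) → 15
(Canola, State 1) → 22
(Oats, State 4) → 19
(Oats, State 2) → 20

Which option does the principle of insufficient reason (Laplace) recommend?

Row averages: Canola=18.75, Rice=19, Rye=20, Sorghum=18.5, Oats=19.25, Corn=17.25, Barley=18.75
Highest average = 20 → Rye.

Rye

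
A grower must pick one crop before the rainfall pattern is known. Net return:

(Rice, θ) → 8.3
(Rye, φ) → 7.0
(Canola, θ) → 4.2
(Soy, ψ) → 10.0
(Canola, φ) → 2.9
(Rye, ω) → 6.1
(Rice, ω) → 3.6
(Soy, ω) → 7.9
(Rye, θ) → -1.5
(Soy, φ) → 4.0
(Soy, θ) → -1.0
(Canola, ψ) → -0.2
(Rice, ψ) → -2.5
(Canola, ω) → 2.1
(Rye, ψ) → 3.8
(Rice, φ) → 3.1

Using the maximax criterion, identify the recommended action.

Row maxima: Rice=8.3, Soy=10.0, Canola=4.2, Rye=7.0
Best best-case = 10.0 → Soy.

Soy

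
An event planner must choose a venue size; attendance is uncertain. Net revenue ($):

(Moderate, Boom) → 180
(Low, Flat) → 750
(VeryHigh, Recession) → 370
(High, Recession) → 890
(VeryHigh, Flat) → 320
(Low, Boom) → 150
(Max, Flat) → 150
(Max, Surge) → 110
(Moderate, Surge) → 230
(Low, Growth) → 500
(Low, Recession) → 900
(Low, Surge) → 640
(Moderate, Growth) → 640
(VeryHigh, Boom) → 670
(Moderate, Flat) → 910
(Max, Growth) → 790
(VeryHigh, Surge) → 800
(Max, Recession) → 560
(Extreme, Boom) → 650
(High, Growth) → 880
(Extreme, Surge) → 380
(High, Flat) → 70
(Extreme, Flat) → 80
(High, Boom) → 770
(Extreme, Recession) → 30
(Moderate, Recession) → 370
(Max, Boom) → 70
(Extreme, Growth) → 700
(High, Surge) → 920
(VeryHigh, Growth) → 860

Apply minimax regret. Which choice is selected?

Column bests: Recession=900, Flat=910, Growth=880, Boom=770, Surge=920.
Low regrets: 0, 160, 380, 620, 280 → max 620
Moderate regrets: 530, 0, 240, 590, 690 → max 690
High regrets: 10, 840, 0, 0, 0 → max 840
VeryHigh regrets: 530, 590, 20, 100, 120 → max 590
Extreme regrets: 870, 830, 180, 120, 540 → max 870
Max regrets: 340, 760, 90, 700, 810 → max 810
Smallest max regret = 590 → VeryHigh.

VeryHigh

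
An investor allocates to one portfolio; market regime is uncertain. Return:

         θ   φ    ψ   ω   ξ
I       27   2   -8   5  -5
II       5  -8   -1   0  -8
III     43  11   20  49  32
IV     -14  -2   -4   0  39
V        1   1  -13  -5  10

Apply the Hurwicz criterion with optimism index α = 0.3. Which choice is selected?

I: 0.3·27 + 0.7·(-8) = 2.5
II: 0.3·5 + 0.7·(-8) = -4.1
III: 0.3·49 + 0.7·11 = 22.4
IV: 0.3·39 + 0.7·(-14) = 1.9
V: 0.3·10 + 0.7·(-13) = -6.1
Highest Hurwicz score = 22.4 → III.

III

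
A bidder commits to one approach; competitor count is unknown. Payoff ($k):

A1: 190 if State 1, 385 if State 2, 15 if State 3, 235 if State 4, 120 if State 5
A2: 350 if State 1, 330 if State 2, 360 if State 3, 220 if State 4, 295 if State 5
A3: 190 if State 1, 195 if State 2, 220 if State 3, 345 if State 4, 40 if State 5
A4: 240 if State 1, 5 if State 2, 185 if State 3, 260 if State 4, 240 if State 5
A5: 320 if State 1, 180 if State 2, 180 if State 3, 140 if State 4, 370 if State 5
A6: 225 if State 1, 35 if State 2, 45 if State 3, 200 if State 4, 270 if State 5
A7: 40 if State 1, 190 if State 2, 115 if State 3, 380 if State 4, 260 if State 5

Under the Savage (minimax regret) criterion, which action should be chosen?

Column bests: State 1=350, State 2=385, State 3=360, State 4=380, State 5=370.
A1 regrets: 160, 0, 345, 145, 250 → max 345
A2 regrets: 0, 55, 0, 160, 75 → max 160
A3 regrets: 160, 190, 140, 35, 330 → max 330
A4 regrets: 110, 380, 175, 120, 130 → max 380
A5 regrets: 30, 205, 180, 240, 0 → max 240
A6 regrets: 125, 350, 315, 180, 100 → max 350
A7 regrets: 310, 195, 245, 0, 110 → max 310
Smallest max regret = 160 → A2.

A2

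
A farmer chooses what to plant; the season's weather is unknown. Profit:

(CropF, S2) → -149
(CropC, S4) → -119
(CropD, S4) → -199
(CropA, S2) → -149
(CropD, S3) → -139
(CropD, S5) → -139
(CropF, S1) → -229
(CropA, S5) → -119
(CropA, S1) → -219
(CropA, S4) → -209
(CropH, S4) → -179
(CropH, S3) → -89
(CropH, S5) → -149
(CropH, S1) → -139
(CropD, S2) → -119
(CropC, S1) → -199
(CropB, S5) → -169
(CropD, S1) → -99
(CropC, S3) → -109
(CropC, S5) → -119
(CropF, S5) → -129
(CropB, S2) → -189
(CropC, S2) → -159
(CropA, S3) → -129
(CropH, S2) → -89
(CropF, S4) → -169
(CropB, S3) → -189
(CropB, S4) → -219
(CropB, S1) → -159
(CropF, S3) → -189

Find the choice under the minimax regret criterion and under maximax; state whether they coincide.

minimax regret → CropH; maximax → CropH (agree)

Column bests: S1=-99, S2=-89, S3=-89, S4=-119, S5=-119.
CropA regrets: 120, 60, 40, 90, 0 → max 120
CropC regrets: 100, 70, 20, 0, 0 → max 100
CropF regrets: 130, 60, 100, 50, 10 → max 130
CropD regrets: 0, 30, 50, 80, 20 → max 80
CropH regrets: 40, 0, 0, 60, 30 → max 60
CropB regrets: 60, 100, 100, 100, 50 → max 100
Smallest max regret = 60 → CropH.
Row maxima: CropA=-119, CropC=-109, CropF=-129, CropD=-99, CropH=-89, CropB=-159
Best best-case = -89 → CropH.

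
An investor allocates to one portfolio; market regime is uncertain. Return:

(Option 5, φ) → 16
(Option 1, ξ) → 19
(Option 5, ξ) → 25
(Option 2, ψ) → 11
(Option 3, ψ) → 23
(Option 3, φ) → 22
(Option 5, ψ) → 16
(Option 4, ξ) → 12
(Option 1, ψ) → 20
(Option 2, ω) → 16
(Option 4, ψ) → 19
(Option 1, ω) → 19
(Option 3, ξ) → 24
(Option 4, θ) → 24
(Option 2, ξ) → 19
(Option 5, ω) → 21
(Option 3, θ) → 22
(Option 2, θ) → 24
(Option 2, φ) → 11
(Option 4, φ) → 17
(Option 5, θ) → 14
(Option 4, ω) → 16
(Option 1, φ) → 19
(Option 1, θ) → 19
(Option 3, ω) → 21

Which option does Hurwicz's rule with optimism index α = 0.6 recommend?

Option 1: 0.6·20 + 0.4·19 = 19.6
Option 2: 0.6·24 + 0.4·11 = 18.8
Option 3: 0.6·24 + 0.4·21 = 22.8
Option 4: 0.6·24 + 0.4·12 = 19.2
Option 5: 0.6·25 + 0.4·14 = 20.6
Highest Hurwicz score = 22.8 → Option 3.

Option 3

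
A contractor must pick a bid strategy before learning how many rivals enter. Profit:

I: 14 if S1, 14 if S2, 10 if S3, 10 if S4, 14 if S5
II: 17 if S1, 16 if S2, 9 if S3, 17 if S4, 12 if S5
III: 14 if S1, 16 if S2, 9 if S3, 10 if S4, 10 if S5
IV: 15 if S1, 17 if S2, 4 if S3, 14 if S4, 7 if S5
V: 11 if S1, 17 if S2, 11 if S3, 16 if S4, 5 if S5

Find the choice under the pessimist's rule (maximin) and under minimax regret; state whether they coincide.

maximin → I; minimax regret → II (disagree)

Row minima: I=10, II=9, III=9, IV=4, V=5
Best worst-case = 10 → I.
Column bests: S1=17, S2=17, S3=11, S4=17, S5=14.
I regrets: 3, 3, 1, 7, 0 → max 7
II regrets: 0, 1, 2, 0, 2 → max 2
III regrets: 3, 1, 2, 7, 4 → max 7
IV regrets: 2, 0, 7, 3, 7 → max 7
V regrets: 6, 0, 0, 1, 9 → max 9
Smallest max regret = 2 → II.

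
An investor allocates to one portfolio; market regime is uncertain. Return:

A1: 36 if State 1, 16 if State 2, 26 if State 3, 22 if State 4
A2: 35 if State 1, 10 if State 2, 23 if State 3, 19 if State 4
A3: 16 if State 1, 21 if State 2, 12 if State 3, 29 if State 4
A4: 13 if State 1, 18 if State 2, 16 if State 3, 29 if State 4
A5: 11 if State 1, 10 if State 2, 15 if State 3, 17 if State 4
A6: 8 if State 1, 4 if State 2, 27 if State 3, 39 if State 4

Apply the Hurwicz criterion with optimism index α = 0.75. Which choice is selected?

A1: 0.75·36 + 0.25·16 = 31
A2: 0.75·35 + 0.25·10 = 28.75
A3: 0.75·29 + 0.25·12 = 24.75
A4: 0.75·29 + 0.25·13 = 25
A5: 0.75·17 + 0.25·10 = 15.25
A6: 0.75·39 + 0.25·4 = 30.25
Highest Hurwicz score = 31 → A1.

A1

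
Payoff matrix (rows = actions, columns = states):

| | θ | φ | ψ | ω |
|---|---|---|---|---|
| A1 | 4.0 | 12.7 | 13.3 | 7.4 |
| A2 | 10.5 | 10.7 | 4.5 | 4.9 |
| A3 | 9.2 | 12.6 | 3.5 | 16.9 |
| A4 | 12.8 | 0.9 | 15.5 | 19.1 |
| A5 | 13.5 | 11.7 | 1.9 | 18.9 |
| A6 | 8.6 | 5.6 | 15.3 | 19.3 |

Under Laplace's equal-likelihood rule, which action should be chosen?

A6

Row averages: A1=9.35, A2=7.65, A3=10.55, A4=12.075, A5=11.5, A6=12.2
Highest average = 12.2 → A6.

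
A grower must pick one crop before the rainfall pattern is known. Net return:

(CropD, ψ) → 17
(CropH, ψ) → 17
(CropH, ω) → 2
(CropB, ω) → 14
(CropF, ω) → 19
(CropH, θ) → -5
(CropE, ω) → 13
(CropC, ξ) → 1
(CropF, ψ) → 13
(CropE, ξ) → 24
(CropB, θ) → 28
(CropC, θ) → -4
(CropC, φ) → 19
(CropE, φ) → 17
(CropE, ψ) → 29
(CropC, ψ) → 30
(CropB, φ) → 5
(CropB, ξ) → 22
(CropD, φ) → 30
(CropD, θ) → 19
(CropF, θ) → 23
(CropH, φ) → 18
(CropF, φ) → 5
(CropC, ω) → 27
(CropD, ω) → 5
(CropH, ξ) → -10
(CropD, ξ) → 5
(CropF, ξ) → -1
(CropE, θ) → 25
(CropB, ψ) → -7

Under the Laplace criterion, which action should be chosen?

CropE

Row averages: CropE=21.6, CropD=15.2, CropC=14.6, CropH=4.4, CropB=12.4, CropF=11.8
Highest average = 21.6 → CropE.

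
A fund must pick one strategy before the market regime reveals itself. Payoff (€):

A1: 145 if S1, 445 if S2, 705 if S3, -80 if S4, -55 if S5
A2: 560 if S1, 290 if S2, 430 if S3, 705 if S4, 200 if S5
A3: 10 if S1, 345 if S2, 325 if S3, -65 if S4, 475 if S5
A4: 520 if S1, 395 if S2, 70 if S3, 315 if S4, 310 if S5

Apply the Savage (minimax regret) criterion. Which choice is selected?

Column bests: S1=560, S2=445, S3=705, S4=705, S5=475.
A1 regrets: 415, 0, 0, 785, 530 → max 785
A2 regrets: 0, 155, 275, 0, 275 → max 275
A3 regrets: 550, 100, 380, 770, 0 → max 770
A4 regrets: 40, 50, 635, 390, 165 → max 635
Smallest max regret = 275 → A2.

A2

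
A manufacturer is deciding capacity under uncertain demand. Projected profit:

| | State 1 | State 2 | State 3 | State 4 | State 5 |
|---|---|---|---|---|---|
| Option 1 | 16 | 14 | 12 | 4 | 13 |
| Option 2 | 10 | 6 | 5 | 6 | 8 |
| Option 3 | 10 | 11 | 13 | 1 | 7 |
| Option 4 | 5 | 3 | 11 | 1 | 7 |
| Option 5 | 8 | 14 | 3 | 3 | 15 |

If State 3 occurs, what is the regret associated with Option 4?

Best payoff under State 3 is 13.
Regret = 13 − 11 = 2.

2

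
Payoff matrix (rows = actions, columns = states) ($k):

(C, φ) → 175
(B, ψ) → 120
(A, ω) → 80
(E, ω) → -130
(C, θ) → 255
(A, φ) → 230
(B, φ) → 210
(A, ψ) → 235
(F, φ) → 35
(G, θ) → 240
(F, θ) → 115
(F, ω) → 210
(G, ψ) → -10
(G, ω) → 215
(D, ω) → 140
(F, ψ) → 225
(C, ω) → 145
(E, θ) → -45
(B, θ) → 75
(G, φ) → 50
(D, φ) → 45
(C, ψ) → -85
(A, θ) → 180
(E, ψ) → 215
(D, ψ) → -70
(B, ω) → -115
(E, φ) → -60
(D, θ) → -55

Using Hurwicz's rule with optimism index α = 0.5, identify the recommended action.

A: 0.5·235 + 0.5·80 = 157.5
B: 0.5·210 + 0.5·(-115) = 47.5
C: 0.5·255 + 0.5·(-85) = 85
D: 0.5·140 + 0.5·(-70) = 35
E: 0.5·215 + 0.5·(-130) = 42.5
F: 0.5·225 + 0.5·35 = 130
G: 0.5·240 + 0.5·(-10) = 115
Highest Hurwicz score = 157.5 → A.

A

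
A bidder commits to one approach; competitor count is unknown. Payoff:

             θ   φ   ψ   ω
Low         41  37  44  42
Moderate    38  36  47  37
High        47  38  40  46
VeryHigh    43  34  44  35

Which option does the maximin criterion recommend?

Row minima: Low=37, Moderate=36, High=38, VeryHigh=34
Best worst-case = 38 → High.

High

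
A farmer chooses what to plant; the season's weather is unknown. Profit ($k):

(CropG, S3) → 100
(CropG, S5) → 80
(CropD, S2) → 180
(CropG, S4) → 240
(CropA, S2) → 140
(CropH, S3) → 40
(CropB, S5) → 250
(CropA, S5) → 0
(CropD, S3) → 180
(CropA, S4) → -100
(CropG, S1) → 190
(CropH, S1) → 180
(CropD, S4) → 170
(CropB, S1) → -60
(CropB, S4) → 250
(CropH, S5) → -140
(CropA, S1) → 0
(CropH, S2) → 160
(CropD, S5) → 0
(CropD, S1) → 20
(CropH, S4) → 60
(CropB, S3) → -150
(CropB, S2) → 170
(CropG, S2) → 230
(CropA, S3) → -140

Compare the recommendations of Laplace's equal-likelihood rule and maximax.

Row averages: CropA=-20, CropH=60, CropG=168, CropD=110, CropB=92
Highest average = 168 → CropG.
Row maxima: CropA=140, CropH=180, CropG=240, CropD=180, CropB=250
Best best-case = 250 → CropB.

laplace → CropG; maximax → CropB (disagree)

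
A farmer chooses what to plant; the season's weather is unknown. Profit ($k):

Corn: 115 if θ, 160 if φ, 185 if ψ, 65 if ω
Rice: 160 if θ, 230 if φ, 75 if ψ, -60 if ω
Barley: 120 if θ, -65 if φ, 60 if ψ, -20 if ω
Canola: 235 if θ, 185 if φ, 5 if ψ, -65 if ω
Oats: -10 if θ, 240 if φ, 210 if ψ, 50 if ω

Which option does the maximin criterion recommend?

Corn

Row minima: Corn=65, Rice=-60, Barley=-65, Canola=-65, Oats=-10
Best worst-case = 65 → Corn.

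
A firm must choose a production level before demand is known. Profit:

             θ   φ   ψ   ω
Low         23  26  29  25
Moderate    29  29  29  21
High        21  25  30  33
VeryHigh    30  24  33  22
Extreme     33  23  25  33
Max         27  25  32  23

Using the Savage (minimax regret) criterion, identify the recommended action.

Column bests: θ=33, φ=29, ψ=33, ω=33.
Low regrets: 10, 3, 4, 8 → max 10
Moderate regrets: 4, 0, 4, 12 → max 12
High regrets: 12, 4, 3, 0 → max 12
VeryHigh regrets: 3, 5, 0, 11 → max 11
Extreme regrets: 0, 6, 8, 0 → max 8
Max regrets: 6, 4, 1, 10 → max 10
Smallest max regret = 8 → Extreme.

Extreme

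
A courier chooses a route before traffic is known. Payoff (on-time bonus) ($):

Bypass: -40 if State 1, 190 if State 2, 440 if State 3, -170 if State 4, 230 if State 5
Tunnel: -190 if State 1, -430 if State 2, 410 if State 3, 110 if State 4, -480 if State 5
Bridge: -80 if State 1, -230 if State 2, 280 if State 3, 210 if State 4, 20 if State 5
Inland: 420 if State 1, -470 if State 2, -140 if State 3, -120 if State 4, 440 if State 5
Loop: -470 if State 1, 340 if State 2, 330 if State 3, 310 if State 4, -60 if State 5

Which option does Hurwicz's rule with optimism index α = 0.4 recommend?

Bypass

Bypass: 0.4·440 + 0.6·(-170) = 74
Tunnel: 0.4·410 + 0.6·(-480) = -124
Bridge: 0.4·280 + 0.6·(-230) = -26
Inland: 0.4·440 + 0.6·(-470) = -106
Loop: 0.4·340 + 0.6·(-470) = -146
Highest Hurwicz score = 74 → Bypass.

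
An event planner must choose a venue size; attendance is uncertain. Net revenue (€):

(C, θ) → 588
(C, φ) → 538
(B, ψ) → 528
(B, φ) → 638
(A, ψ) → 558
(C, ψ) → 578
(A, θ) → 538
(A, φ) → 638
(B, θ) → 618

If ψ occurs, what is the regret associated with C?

Best payoff under ψ is 578.
Regret = 578 − 578 = 0.

0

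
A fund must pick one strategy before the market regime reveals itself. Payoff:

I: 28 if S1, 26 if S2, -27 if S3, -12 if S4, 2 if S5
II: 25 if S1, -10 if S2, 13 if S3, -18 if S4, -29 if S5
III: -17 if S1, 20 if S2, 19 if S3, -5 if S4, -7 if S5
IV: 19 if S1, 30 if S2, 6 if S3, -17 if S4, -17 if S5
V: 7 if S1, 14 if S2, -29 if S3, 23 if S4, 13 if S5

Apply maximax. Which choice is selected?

Row maxima: I=28, II=25, III=20, IV=30, V=23
Best best-case = 30 → IV.

IV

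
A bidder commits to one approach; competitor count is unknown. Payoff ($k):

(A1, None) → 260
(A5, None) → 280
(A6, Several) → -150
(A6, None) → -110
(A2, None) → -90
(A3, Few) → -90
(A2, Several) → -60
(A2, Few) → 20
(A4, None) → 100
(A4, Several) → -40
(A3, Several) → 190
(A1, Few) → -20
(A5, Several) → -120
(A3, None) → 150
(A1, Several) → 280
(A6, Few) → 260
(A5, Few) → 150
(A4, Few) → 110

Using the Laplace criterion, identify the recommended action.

A1

Row averages: A1=520/3, A2=-130/3, A3=250/3, A4=170/3, A5=310/3, A6=0
Highest average = 520/3 → A1.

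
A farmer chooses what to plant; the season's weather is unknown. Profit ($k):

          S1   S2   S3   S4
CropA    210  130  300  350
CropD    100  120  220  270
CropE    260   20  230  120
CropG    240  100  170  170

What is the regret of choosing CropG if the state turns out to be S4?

Best payoff under S4 is 350.
Regret = 350 − 170 = 180.

180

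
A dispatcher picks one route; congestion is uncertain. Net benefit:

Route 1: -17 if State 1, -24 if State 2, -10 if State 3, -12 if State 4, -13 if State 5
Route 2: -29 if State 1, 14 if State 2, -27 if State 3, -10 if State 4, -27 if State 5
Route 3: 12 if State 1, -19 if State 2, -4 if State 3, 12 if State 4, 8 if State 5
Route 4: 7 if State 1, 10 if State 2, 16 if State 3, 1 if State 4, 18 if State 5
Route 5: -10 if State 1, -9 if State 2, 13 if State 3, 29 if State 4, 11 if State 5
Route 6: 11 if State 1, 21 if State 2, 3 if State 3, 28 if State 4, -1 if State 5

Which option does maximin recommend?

Row minima: Route 1=-24, Route 2=-29, Route 3=-19, Route 4=1, Route 5=-10, Route 6=-1
Best worst-case = 1 → Route 4.

Route 4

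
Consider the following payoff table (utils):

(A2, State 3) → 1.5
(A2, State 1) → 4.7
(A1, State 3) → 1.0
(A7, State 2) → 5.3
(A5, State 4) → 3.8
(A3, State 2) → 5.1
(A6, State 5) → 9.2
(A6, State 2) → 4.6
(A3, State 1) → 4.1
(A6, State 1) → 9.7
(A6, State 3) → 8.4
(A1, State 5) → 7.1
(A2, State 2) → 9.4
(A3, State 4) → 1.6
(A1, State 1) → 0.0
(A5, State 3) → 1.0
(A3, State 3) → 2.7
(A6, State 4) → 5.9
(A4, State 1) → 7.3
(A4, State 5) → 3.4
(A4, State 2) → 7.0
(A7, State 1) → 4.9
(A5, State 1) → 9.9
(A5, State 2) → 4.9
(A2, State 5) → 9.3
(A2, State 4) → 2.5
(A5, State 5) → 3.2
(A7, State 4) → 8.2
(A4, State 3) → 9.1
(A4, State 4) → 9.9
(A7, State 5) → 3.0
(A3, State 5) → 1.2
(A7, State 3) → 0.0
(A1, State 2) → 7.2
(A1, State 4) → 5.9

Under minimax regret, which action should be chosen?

A6

Column bests: State 1=9.9, State 2=9.4, State 3=9.1, State 4=9.9, State 5=9.3.
A1 regrets: 9.9, 2.2, 8.1, 4.0, 2.2 → max 9.9
A2 regrets: 5.2, 0.0, 7.6, 7.4, 0.0 → max 7.6
A3 regrets: 5.8, 4.3, 6.4, 8.3, 8.1 → max 8.3
A4 regrets: 2.6, 2.4, 0.0, 0.0, 5.9 → max 5.9
A5 regrets: 0.0, 4.5, 8.1, 6.1, 6.1 → max 8.1
A6 regrets: 0.2, 4.8, 0.7, 4.0, 0.1 → max 4.8
A7 regrets: 5.0, 4.1, 9.1, 1.7, 6.3 → max 9.1
Smallest max regret = 4.8 → A6.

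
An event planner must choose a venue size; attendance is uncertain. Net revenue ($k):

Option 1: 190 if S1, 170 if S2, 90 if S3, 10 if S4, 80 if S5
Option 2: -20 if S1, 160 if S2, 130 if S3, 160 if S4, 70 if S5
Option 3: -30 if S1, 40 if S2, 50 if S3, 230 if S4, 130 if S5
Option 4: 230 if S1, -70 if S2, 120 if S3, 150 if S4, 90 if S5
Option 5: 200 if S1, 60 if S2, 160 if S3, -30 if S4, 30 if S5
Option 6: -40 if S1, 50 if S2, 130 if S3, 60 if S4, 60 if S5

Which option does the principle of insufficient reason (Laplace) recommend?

Row averages: Option 1=108, Option 2=100, Option 3=84, Option 4=104, Option 5=84, Option 6=52
Highest average = 108 → Option 1.

Option 1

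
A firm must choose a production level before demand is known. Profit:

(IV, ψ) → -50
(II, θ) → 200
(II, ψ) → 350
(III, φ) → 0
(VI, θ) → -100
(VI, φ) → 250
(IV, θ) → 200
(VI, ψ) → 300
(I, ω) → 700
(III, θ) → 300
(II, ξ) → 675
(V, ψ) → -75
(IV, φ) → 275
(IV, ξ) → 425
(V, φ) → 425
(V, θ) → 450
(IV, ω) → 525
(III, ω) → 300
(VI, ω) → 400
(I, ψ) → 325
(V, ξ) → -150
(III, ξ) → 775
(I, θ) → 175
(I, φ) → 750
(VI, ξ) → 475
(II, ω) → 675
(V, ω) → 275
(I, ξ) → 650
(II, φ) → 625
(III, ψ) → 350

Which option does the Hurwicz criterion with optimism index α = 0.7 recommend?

I: 0.7·750 + 0.3·175 = 577.5
II: 0.7·675 + 0.3·200 = 532.5
III: 0.7·775 + 0.3·0 = 542.5
IV: 0.7·525 + 0.3·(-50) = 352.5
V: 0.7·450 + 0.3·(-150) = 270
VI: 0.7·475 + 0.3·(-100) = 302.5
Highest Hurwicz score = 577.5 → I.

I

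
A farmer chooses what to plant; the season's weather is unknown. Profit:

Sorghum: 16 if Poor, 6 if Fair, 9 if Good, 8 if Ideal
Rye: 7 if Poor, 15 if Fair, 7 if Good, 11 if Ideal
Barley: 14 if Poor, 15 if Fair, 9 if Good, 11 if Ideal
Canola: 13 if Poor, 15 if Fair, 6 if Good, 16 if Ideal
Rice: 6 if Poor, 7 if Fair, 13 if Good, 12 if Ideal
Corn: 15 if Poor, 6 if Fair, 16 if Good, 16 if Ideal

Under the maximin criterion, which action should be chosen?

Barley

Row minima: Sorghum=6, Rye=7, Barley=9, Canola=6, Rice=6, Corn=6
Best worst-case = 9 → Barley.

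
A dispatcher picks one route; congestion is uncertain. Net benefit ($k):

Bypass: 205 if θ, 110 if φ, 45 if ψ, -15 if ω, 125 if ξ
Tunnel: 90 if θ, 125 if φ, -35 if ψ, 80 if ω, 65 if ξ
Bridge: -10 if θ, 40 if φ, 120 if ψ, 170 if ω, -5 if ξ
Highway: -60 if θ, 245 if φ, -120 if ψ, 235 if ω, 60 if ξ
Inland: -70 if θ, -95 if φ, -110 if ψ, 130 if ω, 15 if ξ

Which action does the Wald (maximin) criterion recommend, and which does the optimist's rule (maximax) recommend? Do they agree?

maximin → Bridge; maximax → Highway (disagree)

Row minima: Bypass=-15, Tunnel=-35, Bridge=-10, Highway=-120, Inland=-110
Best worst-case = -10 → Bridge.
Row maxima: Bypass=205, Tunnel=125, Bridge=170, Highway=245, Inland=130
Best best-case = 245 → Highway.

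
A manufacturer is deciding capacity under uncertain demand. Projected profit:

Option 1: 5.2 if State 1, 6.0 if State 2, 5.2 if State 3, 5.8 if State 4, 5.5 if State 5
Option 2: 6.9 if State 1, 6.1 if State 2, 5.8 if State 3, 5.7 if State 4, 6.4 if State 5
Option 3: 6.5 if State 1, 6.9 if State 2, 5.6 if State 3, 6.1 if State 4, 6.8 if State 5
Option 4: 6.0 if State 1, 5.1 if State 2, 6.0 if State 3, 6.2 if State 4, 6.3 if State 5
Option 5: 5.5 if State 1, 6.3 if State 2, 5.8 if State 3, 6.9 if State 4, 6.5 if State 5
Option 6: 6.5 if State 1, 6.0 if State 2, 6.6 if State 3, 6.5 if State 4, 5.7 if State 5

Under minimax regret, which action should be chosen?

Option 3

Column bests: State 1=6.9, State 2=6.9, State 3=6.6, State 4=6.9, State 5=6.8.
Option 1 regrets: 1.7, 0.9, 1.4, 1.1, 1.3 → max 1.7
Option 2 regrets: 0.0, 0.8, 0.8, 1.2, 0.4 → max 1.2
Option 3 regrets: 0.4, 0.0, 1.0, 0.8, 0.0 → max 1.0
Option 4 regrets: 0.9, 1.8, 0.6, 0.7, 0.5 → max 1.8
Option 5 regrets: 1.4, 0.6, 0.8, 0.0, 0.3 → max 1.4
Option 6 regrets: 0.4, 0.9, 0.0, 0.4, 1.1 → max 1.1
Smallest max regret = 1.0 → Option 3.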